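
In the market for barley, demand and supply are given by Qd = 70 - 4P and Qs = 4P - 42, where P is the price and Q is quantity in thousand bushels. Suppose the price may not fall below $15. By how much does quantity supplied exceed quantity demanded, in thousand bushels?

8

Setting quantity demanded equal to quantity supplied, 70 - 4P = 4P - 42, gives P* = 14 and Q* = 14.
The floor of 15 is above the equilibrium price 14, so it binds.
At P = 15: Qd = 70 - 4·15 = 10 and Qs = 4·15 - 42 = 18.
Surplus = Qs - Qd = 18 - 10 = 8.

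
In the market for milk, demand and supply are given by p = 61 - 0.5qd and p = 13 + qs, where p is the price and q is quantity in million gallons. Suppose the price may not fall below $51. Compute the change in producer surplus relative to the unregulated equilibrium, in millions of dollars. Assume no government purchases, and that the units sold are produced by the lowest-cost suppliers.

Rearranging demand gives qd = 122 - 2p; rearranging supply gives qs = p - 13. In a free market, 122 - 2p = p - 13 gives the equilibrium p* = 45, q* = 32.
The floor of 51 is above the equilibrium price 45, so it binds.
At p = 51: qd = 122 - 2·51 = 20 and qs = 51 - 13 = 38.
Producer surplus without the control is ½ · (45 - 13) · 32 = 512.
With the floor, 20 units are sold at 51. The supply price at q = 20 is 33, so PS = ½ · [(51 - 13) + (51 - 33)] · 20 = 560.
Change in producer surplus = 560 - 512 = 48.

48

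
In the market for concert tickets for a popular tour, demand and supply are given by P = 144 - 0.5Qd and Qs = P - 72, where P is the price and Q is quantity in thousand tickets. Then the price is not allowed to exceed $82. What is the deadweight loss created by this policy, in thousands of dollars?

1083

Rearranging demand gives Qd = 288 - 2P. Without the control the market clears where 288 - 2P = P - 72, i.e. P* = 120 and Q* = 48.
Since 82 < 120, the ceiling is binding.
At P = 82: Qd = 288 - 2·82 = 124 and Qs = 82 - 72 = 10.
Quantity traded falls to 10. At Q = 10 the demand price is (288 - 10)/2 = 139 and the supply price is 72 + 10 = 82.
Deadweight loss = ½ · (139 - 82) · (48 - 10) = ½ · 57 · 38 = 1083.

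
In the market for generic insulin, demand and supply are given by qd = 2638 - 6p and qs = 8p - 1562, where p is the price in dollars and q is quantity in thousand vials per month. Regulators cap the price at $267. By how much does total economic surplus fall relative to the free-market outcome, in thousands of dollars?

Without the control the market clears where 2638 - 6p = 8p - 1562, i.e. p* = 300 and q* = 838.
Since 267 < 300, the ceiling is binding.
At p = 267: qd = 2638 - 6·267 = 1036 and qs = 8·267 - 1562 = 574.
Quantity traded falls to 574. At q = 574 the demand price is (2638 - 574)/6 = 344 and the supply price is (1562 + 574)/8 = 267.
Deadweight loss = ½ · (344 - 267) · (838 - 574) = ½ · 77 · 264 = 10164.

10164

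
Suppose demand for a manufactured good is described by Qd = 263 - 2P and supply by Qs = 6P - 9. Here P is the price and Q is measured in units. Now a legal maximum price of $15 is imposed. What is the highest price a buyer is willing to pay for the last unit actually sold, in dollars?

91

Setting quantity demanded equal to quantity supplied, 263 - 2P = 6P - 9, gives P* = 34 and Q* = 195.
Because the ceiling (15) lies below the market-clearing price, it is binding.
At P = 15: Qd = 263 - 2·15 = 233 and Qs = 6·15 - 9 = 81.
Only 81 units reach the market. On the demand curve, the marginal buyer's willingness to pay at Q = 81 is (263 - 81)/2 = 91.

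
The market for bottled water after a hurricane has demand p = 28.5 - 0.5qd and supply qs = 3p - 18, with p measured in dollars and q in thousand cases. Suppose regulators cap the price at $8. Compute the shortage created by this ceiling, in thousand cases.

35

Rearranging demand gives qd = 57 - 2p. Without the control the market clears where 57 - 2p = 3p - 18, i.e. p* = 15 and q* = 27.
The ceiling of 8 is below the equilibrium price 15, so it binds.
At p = 8: qd = 57 - 2·8 = 41 and qs = 3·8 - 18 = 6.
Shortage = qd - qs = 41 - 6 = 35.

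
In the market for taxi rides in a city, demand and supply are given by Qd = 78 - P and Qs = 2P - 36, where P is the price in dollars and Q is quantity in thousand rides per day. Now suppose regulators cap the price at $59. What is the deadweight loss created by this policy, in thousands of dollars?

0

In a free market, 78 - P = 2P - 36 gives the equilibrium P* = 38, Q* = 40.
The ceiling of 59 is above the equilibrium price 38, so it is not binding; the market clears at P* = 38, Q* = 40.
Since the control does not bind, no trades are prevented and deadweight loss is zero.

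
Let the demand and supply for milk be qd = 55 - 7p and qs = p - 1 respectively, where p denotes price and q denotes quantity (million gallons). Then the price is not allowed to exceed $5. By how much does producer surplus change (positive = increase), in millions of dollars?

In a free market, 55 - 7p = p - 1 gives the equilibrium p* = 7, q* = 6.
The ceiling of 5 is below the equilibrium price 7, so it binds.
At p = 5: qd = 55 - 7·5 = 20 and qs = 5 - 1 = 4.
Producer surplus without the control is ½ · (7 - 1) · 6 = 18.
With the ceiling, producers sell 4 units at 5, so PS = ½ · (5 - 1) · 4 = 8.
Change in producer surplus = 8 - 18 = -10.

-10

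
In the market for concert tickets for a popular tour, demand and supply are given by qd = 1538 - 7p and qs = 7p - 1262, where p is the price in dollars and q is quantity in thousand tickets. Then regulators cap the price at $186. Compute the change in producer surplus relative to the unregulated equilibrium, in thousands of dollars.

Setting quantity demanded equal to quantity supplied, 1538 - 7p = 7p - 1262, gives p* = 200 and q* = 138.
The ceiling of 186 is below the equilibrium price 200, so it binds.
At p = 186: qd = 1538 - 7·186 = 236 and qs = 7·186 - 1262 = 40.
Producer surplus without the control is ½ · (200 - 1262/7) · 138 = 9522/7.
With the ceiling, producers sell 40 units at 186, so PS = ½ · (186 - 1262/7) · 40 = 800/7.
Change in producer surplus = 800/7 - 9522/7 = -1246.

-1246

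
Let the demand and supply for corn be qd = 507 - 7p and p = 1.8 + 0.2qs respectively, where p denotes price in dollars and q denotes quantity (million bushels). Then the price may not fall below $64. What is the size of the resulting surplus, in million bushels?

252

Rearranging supply gives qs = 5p - 9. Setting quantity demanded equal to quantity supplied, 507 - 7p = 5p - 9, gives p* = 43 and q* = 206.
Since 64 > 43, the floor is binding.
At p = 64: qd = 507 - 7·64 = 59 and qs = 5·64 - 9 = 311.
Surplus = qs - qd = 311 - 59 = 252.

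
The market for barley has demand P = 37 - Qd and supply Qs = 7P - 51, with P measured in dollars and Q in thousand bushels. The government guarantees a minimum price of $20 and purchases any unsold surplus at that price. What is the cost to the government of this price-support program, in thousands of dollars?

1440

Rearranging demand gives Qd = 37 - P. Without the control the market clears where 37 - P = 7P - 51, i.e. P* = 11 and Q* = 26.
The floor of 20 is above the equilibrium price 11, so it binds.
At P = 20: Qd = 37 - 20 = 17 and Qs = 7·20 - 51 = 89.
Surplus = Qs - Qd = 72.
Government expenditure = surplus × support price = 72 × 20 = 1440.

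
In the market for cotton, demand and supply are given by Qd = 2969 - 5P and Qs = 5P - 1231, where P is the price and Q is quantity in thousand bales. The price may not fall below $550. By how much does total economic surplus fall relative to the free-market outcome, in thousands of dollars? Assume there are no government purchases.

84500

In a free market, 2969 - 5P = 5P - 1231 gives the equilibrium P* = 420, Q* = 869.
Since 550 > 420, the floor is binding.
At P = 550: Qd = 2969 - 5·550 = 219 and Qs = 5·550 - 1231 = 1519.
Quantity traded falls to 219. At Q = 219 the demand price is (2969 - 219)/5 = 550 and the supply price is (1231 + 219)/5 = 290.
Deadweight loss = ½ · (550 - 290) · (869 - 219) = ½ · 260 · 650 = 84500.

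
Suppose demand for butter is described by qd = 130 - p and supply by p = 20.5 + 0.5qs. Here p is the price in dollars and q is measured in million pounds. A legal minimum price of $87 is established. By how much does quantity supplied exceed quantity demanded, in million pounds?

Rearranging supply gives qs = 2p - 41. Setting quantity demanded equal to quantity supplied, 130 - p = 2p - 41, gives p* = 57 and q* = 73.
Because the floor (87) lies above the market-clearing price, it is binding.
At p = 87: qd = 130 - 87 = 43 and qs = 2·87 - 41 = 133.
Surplus = qs - qd = 133 - 43 = 90.

90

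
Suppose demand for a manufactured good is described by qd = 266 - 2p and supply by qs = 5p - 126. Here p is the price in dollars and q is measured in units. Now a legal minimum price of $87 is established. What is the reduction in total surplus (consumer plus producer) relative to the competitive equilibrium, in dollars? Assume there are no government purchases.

Without the control the market clears where 266 - 2p = 5p - 126, i.e. p* = 56 and q* = 154.
The floor of 87 is above the equilibrium price 56, so it binds.
At p = 87: qd = 266 - 2·87 = 92 and qs = 5·87 - 126 = 309.
Quantity traded falls to 92. At q = 92 the demand price is (266 - 92)/2 = 87 and the supply price is (126 + 92)/5 = 43.6.
Deadweight loss = ½ · (87 - 43.6) · (154 - 92) = ½ · 43.4 · 62 = 1345.4.

1345.4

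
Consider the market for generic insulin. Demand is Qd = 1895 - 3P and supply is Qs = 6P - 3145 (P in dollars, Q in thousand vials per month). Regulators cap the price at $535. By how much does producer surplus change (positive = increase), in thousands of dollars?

-3500

Equilibrium: 1895 - 3P = 6P - 3145, so 5040 = 9P and P* = 560, Q* = 215.
Because the ceiling (535) lies below the market-clearing price, it is binding.
At P = 535: Qd = 1895 - 3·535 = 290 and Qs = 6·535 - 3145 = 65.
Producer surplus without the control is ½ · (560 - 3145/6) · 215 = 46225/12.
With the ceiling, producers sell 65 units at 535, so PS = ½ · (535 - 3145/6) · 65 = 4225/12.
Change in producer surplus = 4225/12 - 46225/12 = -3500.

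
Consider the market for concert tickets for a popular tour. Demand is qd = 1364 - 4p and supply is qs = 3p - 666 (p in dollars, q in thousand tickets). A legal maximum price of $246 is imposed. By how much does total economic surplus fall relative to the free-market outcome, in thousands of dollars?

5082

Setting quantity demanded equal to quantity supplied, 1364 - 4p = 3p - 666, gives p* = 290 and q* = 204.
Because the ceiling (246) lies below the market-clearing price, it is binding.
At p = 246: qd = 1364 - 4·246 = 380 and qs = 3·246 - 666 = 72.
Quantity traded falls to 72. At q = 72 the demand price is (1364 - 72)/4 = 323 and the supply price is (666 + 72)/3 = 246.
Deadweight loss = ½ · (323 - 246) · (204 - 72) = ½ · 77 · 132 = 5082.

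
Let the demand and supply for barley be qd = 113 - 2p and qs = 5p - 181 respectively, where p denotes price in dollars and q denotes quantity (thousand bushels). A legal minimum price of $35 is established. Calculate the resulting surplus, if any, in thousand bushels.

0

Without the control the market clears where 113 - 2p = 5p - 181, i.e. p* = 42 and q* = 29.
The floor of 35 is below the equilibrium price 42, so it is not binding; the market clears at p* = 42, q* = 29.
Since the control does not bind, there is no surplus.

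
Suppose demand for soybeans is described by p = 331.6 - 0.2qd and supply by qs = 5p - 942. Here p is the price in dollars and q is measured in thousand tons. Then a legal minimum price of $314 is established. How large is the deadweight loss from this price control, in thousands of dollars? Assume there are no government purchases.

Rearranging demand gives qd = 1658 - 5p. Without the control the market clears where 1658 - 5p = 5p - 942, i.e. p* = 260 and q* = 358.
Because the floor (314) lies above the market-clearing price, it is binding.
At p = 314: qd = 1658 - 5·314 = 88 and qs = 5·314 - 942 = 628.
Quantity traded falls to 88. At q = 88 the demand price is (1658 - 88)/5 = 314 and the supply price is (942 + 88)/5 = 206.
Deadweight loss = ½ · (314 - 206) · (358 - 88) = ½ · 108 · 270 = 14580.

14580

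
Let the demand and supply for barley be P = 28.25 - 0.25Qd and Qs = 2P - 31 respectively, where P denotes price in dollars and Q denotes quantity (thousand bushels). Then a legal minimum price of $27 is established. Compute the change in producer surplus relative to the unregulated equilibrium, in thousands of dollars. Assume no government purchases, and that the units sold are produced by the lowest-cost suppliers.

-21

Rearranging demand gives Qd = 113 - 4P. In a free market, 113 - 4P = 2P - 31 gives the equilibrium P* = 24, Q* = 17.
The floor of 27 is above the equilibrium price 24, so it binds.
At P = 27: Qd = 113 - 4·27 = 5 and Qs = 2·27 - 31 = 23.
Producer surplus without the control is ½ · (24 - 15.5) · 17 = 72.25.
With the floor, 5 units are sold at 27. The supply price at Q = 5 is 18, so PS = ½ · [(27 - 15.5) + (27 - 18)] · 5 = 51.25.
Change in producer surplus = 51.25 - 72.25 = -21.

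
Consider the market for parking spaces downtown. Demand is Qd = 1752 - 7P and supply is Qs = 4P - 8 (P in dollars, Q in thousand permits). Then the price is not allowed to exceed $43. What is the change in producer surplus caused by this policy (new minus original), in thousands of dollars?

Equilibrium: 1752 - 7P = 4P - 8, so 1760 = 11P and P* = 160, Q* = 632.
The ceiling of 43 is below the equilibrium price 160, so it binds.
At P = 43: Qd = 1752 - 7·43 = 1451 and Qs = 4·43 - 8 = 164.
Producer surplus without the control is ½ · (160 - 2) · 632 = 49928.
With the ceiling, producers sell 164 units at 43, so PS = ½ · (43 - 2) · 164 = 3362.
Change in producer surplus = 3362 - 49928 = -46566.

-46566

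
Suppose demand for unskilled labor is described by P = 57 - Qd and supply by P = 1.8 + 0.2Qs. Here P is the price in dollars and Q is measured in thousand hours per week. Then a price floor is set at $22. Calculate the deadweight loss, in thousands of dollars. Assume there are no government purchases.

72.6

Rearranging demand gives Qd = 57 - P; rearranging supply gives Qs = 5P - 9. Equilibrium: 57 - P = 5P - 9, so 66 = 6P and P* = 11, Q* = 46.
Because the floor (22) lies above the market-clearing price, it is binding.
At P = 22: Qd = 57 - 22 = 35 and Qs = 5·22 - 9 = 101.
Quantity traded falls to 35. At Q = 35 the demand price is 57 - 35 = 22 and the supply price is (9 + 35)/5 = 8.8.
Deadweight loss = ½ · (22 - 8.8) · (46 - 35) = ½ · 13.2 · 11 = 72.6.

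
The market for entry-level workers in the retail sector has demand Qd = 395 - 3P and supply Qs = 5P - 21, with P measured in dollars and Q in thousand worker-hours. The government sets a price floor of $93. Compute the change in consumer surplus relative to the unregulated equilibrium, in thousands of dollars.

-7277.5

In a free market, 395 - 3P = 5P - 21 gives the equilibrium P* = 52, Q* = 239.
Since 93 > 52, the floor is binding.
At P = 93: Qd = 395 - 3·93 = 116 and Qs = 5·93 - 21 = 444.
Consumer surplus without the control is ½ · (395/3 - 52) · 239 = 57121/6.
With the floor, consumers buy 116 units at 93, so CS = ½ · (395/3 - 93) · 116 = 6728/3.
Change in consumer surplus = 6728/3 - 57121/6 = -7277.5.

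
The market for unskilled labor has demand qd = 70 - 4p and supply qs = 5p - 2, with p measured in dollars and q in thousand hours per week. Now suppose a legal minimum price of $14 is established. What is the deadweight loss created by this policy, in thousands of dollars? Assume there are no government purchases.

129.6

Without the control the market clears where 70 - 4p = 5p - 2, i.e. p* = 8 and q* = 38.
Because the floor (14) lies above the market-clearing price, it is binding.
At p = 14: qd = 70 - 4·14 = 14 and qs = 5·14 - 2 = 68.
Quantity traded falls to 14. At q = 14 the demand price is (70 - 14)/4 = 14 and the supply price is (2 + 14)/5 = 3.2.
Deadweight loss = ½ · (14 - 3.2) · (38 - 14) = ½ · 10.8 · 24 = 129.6.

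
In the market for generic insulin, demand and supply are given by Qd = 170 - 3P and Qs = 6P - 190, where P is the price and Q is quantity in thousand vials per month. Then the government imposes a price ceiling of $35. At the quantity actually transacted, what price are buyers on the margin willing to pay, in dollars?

50

Without the control the market clears where 170 - 3P = 6P - 190, i.e. P* = 40 and Q* = 50.
Since 35 < 40, the ceiling is binding.
At P = 35: Qd = 170 - 3·35 = 65 and Qs = 6·35 - 190 = 20.
Only 20 units reach the market. On the demand curve, the marginal buyer's willingness to pay at Q = 20 is (170 - 20)/3 = 50.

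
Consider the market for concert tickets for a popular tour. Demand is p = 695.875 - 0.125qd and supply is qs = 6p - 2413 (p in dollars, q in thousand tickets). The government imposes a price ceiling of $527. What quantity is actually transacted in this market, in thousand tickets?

Rearranging demand gives qd = 5567 - 8p. Equilibrium: 5567 - 8p = 6p - 2413, so 7980 = 14p and p* = 570, q* = 1007.
Because the ceiling (527) lies below the market-clearing price, it is binding.
At p = 527: qd = 5567 - 8·527 = 1351 and qs = 6·527 - 2413 = 749.
The quantity actually transacted is the short side, supply: 749.

749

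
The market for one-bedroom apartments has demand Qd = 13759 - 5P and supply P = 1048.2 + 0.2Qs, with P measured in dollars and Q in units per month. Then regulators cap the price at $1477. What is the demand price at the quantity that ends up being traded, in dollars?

Rearranging supply gives Qs = 5P - 5241. Setting quantity demanded equal to quantity supplied, 13759 - 5P = 5P - 5241, gives P* = 1900 and Q* = 4259.
Because the ceiling (1477) lies below the market-clearing price, it is binding.
At P = 1477: Qd = 13759 - 5·1477 = 6374 and Qs = 5·1477 - 5241 = 2144.
Only 2144 units reach the market. On the demand curve, the marginal buyer's willingness to pay at Q = 2144 is (13759 - 2144)/5 = 2323.

2323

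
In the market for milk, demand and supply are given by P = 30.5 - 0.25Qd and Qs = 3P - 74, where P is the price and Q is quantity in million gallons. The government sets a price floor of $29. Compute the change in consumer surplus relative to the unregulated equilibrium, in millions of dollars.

-8

Rearranging demand gives Qd = 122 - 4P. In a free market, 122 - 4P = 3P - 74 gives the equilibrium P* = 28, Q* = 10.
Because the floor (29) lies above the market-clearing price, it is binding.
At P = 29: Qd = 122 - 4·29 = 6 and Qs = 3·29 - 74 = 13.
Consumer surplus without the control is ½ · (30.5 - 28) · 10 = 12.5.
With the floor, consumers buy 6 units at 29, so CS = ½ · (30.5 - 29) · 6 = 4.5.
Change in consumer surplus = 4.5 - 12.5 = -8.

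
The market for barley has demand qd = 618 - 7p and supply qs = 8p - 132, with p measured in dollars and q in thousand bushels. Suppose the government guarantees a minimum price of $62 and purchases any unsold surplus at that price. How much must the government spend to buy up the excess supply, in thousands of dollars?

11160

Equilibrium: 618 - 7p = 8p - 132, so 750 = 15p and p* = 50, q* = 268.
Because the floor (62) lies above the market-clearing price, it is binding.
At p = 62: qd = 618 - 7·62 = 184 and qs = 8·62 - 132 = 364.
Surplus = qs - qd = 180.
Government expenditure = surplus × support price = 180 × 62 = 11160.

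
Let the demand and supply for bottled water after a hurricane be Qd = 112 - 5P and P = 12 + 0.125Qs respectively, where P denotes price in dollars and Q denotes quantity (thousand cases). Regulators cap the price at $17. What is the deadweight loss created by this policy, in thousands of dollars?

Rearranging supply gives Qs = 8P - 96. Without the control the market clears where 112 - 5P = 8P - 96, i.e. P* = 16 and Q* = 32.
The ceiling of 17 is above the equilibrium price 16, so it is not binding; the market clears at P* = 16, Q* = 32.
Since the control does not bind, no trades are prevented and deadweight loss is zero.

0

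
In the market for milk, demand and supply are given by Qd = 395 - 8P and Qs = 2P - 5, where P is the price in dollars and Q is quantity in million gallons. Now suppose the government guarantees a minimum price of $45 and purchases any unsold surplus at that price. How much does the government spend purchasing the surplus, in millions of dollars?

2250

Equilibrium: 395 - 8P = 2P - 5, so 400 = 10P and P* = 40, Q* = 75.
Since 45 > 40, the floor is binding.
At P = 45: Qd = 395 - 8·45 = 35 and Qs = 2·45 - 5 = 85.
Surplus = Qs - Qd = 50.
Government expenditure = surplus × support price = 50 × 45 = 2250.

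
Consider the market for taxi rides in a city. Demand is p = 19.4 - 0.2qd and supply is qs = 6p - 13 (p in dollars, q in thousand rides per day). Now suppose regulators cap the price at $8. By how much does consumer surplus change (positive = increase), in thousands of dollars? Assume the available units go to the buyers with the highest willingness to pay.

55.6

Rearranging demand gives qd = 97 - 5p. Equilibrium: 97 - 5p = 6p - 13, so 110 = 11p and p* = 10, q* = 47.
Since 8 < 10, the ceiling is binding.
At p = 8: qd = 97 - 5·8 = 57 and qs = 6·8 - 13 = 35.
Consumer surplus without the control is ½ · (19.4 - 10) · 47 = 220.9.
With the ceiling, 35 units are sold at 8 (assume they go to the highest-value buyers). The demand price at q = 35 is 12.4, so CS = ½ · [(19.4 - 8) + (12.4 - 8)] · 35 = 276.5.
Change in consumer surplus = 276.5 - 220.9 = 55.6.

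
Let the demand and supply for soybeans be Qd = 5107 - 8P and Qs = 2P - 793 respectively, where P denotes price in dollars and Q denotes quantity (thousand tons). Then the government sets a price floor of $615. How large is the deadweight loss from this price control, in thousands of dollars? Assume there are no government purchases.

12500

Equilibrium: 5107 - 8P = 2P - 793, so 5900 = 10P and P* = 590, Q* = 387.
The floor of 615 is above the equilibrium price 590, so it binds.
At P = 615: Qd = 5107 - 8·615 = 187 and Qs = 2·615 - 793 = 437.
Quantity traded falls to 187. At Q = 187 the demand price is (5107 - 187)/8 = 615 and the supply price is (793 + 187)/2 = 490.
Deadweight loss = ½ · (615 - 490) · (387 - 187) = ½ · 125 · 200 = 12500.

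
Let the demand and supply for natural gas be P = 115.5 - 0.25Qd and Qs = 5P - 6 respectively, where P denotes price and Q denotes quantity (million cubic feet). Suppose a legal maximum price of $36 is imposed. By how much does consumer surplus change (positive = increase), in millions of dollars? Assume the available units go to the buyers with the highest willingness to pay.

1984

Rearranging demand gives Qd = 462 - 4P. Equilibrium: 462 - 4P = 5P - 6, so 468 = 9P and P* = 52, Q* = 254.
Because the ceiling (36) lies below the market-clearing price, it is binding.
At P = 36: Qd = 462 - 4·36 = 318 and Qs = 5·36 - 6 = 174.
Consumer surplus without the control is ½ · (115.5 - 52) · 254 = 8064.5.
With the ceiling, 174 units are sold at 36 (assume they go to the highest-value buyers). The demand price at Q = 174 is 72, so CS = ½ · [(115.5 - 36) + (72 - 36)] · 174 = 10048.5.
Change in consumer surplus = 10048.5 - 8064.5 = 1984.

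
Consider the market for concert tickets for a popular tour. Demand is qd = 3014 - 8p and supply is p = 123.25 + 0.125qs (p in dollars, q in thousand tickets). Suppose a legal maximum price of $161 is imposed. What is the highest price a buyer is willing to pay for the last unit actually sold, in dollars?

Rearranging supply gives qs = 8p - 986. Equilibrium: 3014 - 8p = 8p - 986, so 4000 = 16p and p* = 250, q* = 1014.
Because the ceiling (161) lies below the market-clearing price, it is binding.
At p = 161: qd = 3014 - 8·161 = 1726 and qs = 8·161 - 986 = 302.
Only 302 units reach the market. On the demand curve, the marginal buyer's willingness to pay at q = 302 is (3014 - 302)/8 = 339.

339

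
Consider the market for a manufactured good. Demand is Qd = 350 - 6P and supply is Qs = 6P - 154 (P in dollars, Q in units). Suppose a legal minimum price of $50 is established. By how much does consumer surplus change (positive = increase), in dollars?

Setting quantity demanded equal to quantity supplied, 350 - 6P = 6P - 154, gives P* = 42 and Q* = 98.
Since 50 > 42, the floor is binding.
At P = 50: Qd = 350 - 6·50 = 50 and Qs = 6·50 - 154 = 146.
Consumer surplus without the control is ½ · (175/3 - 42) · 98 = 2401/3.
With the floor, consumers buy 50 units at 50, so CS = ½ · (175/3 - 50) · 50 = 625/3.
Change in consumer surplus = 625/3 - 2401/3 = -592.

-592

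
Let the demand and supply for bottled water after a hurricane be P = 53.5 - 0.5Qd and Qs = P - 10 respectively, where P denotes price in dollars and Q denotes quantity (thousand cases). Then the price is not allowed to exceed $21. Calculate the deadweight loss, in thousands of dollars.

243

Rearranging demand gives Qd = 107 - 2P. In a free market, 107 - 2P = P - 10 gives the equilibrium P* = 39, Q* = 29.
The ceiling of 21 is below the equilibrium price 39, so it binds.
At P = 21: Qd = 107 - 2·21 = 65 and Qs = 21 - 10 = 11.
Quantity traded falls to 11. At Q = 11 the demand price is (107 - 11)/2 = 48 and the supply price is 10 + 11 = 21.
Deadweight loss = ½ · (48 - 21) · (29 - 11) = ½ · 27 · 18 = 243.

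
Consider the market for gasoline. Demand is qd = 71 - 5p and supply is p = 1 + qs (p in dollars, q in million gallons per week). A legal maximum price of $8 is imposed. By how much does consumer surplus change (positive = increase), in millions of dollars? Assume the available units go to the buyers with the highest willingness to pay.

26.4

Rearranging supply gives qs = p - 1. Without the control the market clears where 71 - 5p = p - 1, i.e. p* = 12 and q* = 11.
Since 8 < 12, the ceiling is binding.
At p = 8: qd = 71 - 5·8 = 31 and qs = 8 - 1 = 7.
Consumer surplus without the control is ½ · (14.2 - 12) · 11 = 12.1.
With the ceiling, 7 units are sold at 8 (assume they go to the highest-value buyers). The demand price at q = 7 is 12.8, so CS = ½ · [(14.2 - 8) + (12.8 - 8)] · 7 = 38.5.
Change in consumer surplus = 38.5 - 12.1 = 26.4.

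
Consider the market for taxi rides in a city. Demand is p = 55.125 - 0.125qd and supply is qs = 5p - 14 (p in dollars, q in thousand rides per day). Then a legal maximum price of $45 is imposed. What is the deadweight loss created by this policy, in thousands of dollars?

Rearranging demand gives qd = 441 - 8p. Setting quantity demanded equal to quantity supplied, 441 - 8p = 5p - 14, gives p* = 35 and q* = 161.
Since 45 is above p* = 35, the ceiling does not bind and the free-market outcome prevails.
Since the control does not bind, no trades are prevented and deadweight loss is zero.

0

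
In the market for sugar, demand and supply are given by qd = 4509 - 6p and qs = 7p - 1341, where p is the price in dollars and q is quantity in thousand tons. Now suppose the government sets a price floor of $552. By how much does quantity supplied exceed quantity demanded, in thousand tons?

1326

In a free market, 4509 - 6p = 7p - 1341 gives the equilibrium p* = 450, q* = 1809.
Because the floor (552) lies above the market-clearing price, it is binding.
At p = 552: qd = 4509 - 6·552 = 1197 and qs = 7·552 - 1341 = 2523.
Surplus = qs - qd = 2523 - 1197 = 1326.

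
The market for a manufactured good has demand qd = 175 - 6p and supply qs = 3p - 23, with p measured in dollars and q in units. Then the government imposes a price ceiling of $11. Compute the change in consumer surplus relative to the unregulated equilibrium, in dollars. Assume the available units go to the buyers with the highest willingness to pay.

19.25

Without the control the market clears where 175 - 6p = 3p - 23, i.e. p* = 22 and q* = 43.
Because the ceiling (11) lies below the market-clearing price, it is binding.
At p = 11: qd = 175 - 6·11 = 109 and qs = 3·11 - 23 = 10.
Consumer surplus without the control is ½ · (175/6 - 22) · 43 = 1849/12.
With the ceiling, 10 units are sold at 11 (assume they go to the highest-value buyers). The demand price at q = 10 is 27.5, so CS = ½ · [(175/6 - 11) + (27.5 - 11)] · 10 = 520/3.
Change in consumer surplus = 520/3 - 1849/12 = 19.25.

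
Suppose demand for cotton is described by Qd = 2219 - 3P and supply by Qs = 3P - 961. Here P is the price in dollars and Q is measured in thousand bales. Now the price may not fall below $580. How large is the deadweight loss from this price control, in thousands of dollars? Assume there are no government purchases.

7500

Setting quantity demanded equal to quantity supplied, 2219 - 3P = 3P - 961, gives P* = 530 and Q* = 629.
The floor of 580 is above the equilibrium price 530, so it binds.
At P = 580: Qd = 2219 - 3·580 = 479 and Qs = 3·580 - 961 = 779.
Quantity traded falls to 479. At Q = 479 the demand price is (2219 - 479)/3 = 580 and the supply price is (961 + 479)/3 = 480.
Deadweight loss = ½ · (580 - 480) · (629 - 479) = ½ · 100 · 150 = 7500.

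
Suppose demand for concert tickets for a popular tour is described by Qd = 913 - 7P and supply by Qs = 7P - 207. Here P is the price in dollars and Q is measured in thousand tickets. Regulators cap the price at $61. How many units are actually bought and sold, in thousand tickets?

220

Without the control the market clears where 913 - 7P = 7P - 207, i.e. P* = 80 and Q* = 353.
The ceiling of 61 is below the equilibrium price 80, so it binds.
At P = 61: Qd = 913 - 7·61 = 486 and Qs = 7·61 - 207 = 220.
The quantity actually transacted is the short side, supply: 220.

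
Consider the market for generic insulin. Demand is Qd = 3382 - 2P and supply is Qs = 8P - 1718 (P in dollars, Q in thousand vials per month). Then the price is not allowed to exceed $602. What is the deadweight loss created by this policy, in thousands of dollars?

0

Equilibrium: 3382 - 2P = 8P - 1718, so 5100 = 10P and P* = 510, Q* = 2362.
The ceiling of 602 is above the equilibrium price 510, so it is not binding; the market clears at P* = 510, Q* = 2362.
Since the control does not bind, no trades are prevented and deadweight loss is zero.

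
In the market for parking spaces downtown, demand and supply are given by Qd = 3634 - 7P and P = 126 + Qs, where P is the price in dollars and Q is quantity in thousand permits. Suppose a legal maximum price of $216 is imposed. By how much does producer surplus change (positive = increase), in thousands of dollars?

-55118

Rearranging supply gives Qs = P - 126. Setting quantity demanded equal to quantity supplied, 3634 - 7P = P - 126, gives P* = 470 and Q* = 344.
Since 216 < 470, the ceiling is binding.
At P = 216: Qd = 3634 - 7·216 = 2122 and Qs = 216 - 126 = 90.
Producer surplus without the control is ½ · (470 - 126) · 344 = 59168.
With the ceiling, producers sell 90 units at 216, so PS = ½ · (216 - 126) · 90 = 4050.
Change in producer surplus = 4050 - 59168 = -55118.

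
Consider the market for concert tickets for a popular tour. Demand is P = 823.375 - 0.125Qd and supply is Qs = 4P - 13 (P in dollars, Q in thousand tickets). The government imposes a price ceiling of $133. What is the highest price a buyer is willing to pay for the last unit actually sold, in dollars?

Rearranging demand gives Qd = 6587 - 8P. Equilibrium: 6587 - 8P = 4P - 13, so 6600 = 12P and P* = 550, Q* = 2187.
Since 133 < 550, the ceiling is binding.
At P = 133: Qd = 6587 - 8·133 = 5523 and Qs = 4·133 - 13 = 519.
Only 519 units reach the market. On the demand curve, the marginal buyer's willingness to pay at Q = 519 is (6587 - 519)/8 = 758.5.

758.5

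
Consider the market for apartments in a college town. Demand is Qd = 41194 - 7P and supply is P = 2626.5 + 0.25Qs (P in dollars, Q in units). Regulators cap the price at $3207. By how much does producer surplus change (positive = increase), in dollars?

-7924844

Rearranging supply gives Qs = 4P - 10506. Without the control the market clears where 41194 - 7P = 4P - 10506, i.e. P* = 4700 and Q* = 8294.
Since 3207 < 4700, the ceiling is binding.
At P = 3207: Qd = 41194 - 7·3207 = 18745 and Qs = 4·3207 - 10506 = 2322.
Producer surplus without the control is ½ · (4700 - 2626.5) · 8294 = 8598804.5.
With the ceiling, producers sell 2322 units at 3207, so PS = ½ · (3207 - 2626.5) · 2322 = 673960.5.
Change in producer surplus = 673960.5 - 8598804.5 = -7924844.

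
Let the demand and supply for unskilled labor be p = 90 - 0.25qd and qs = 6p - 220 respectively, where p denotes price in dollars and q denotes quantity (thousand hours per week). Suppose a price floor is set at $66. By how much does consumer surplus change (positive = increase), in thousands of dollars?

Rearranging demand gives qd = 360 - 4p. Equilibrium: 360 - 4p = 6p - 220, so 580 = 10p and p* = 58, q* = 128.
Because the floor (66) lies above the market-clearing price, it is binding.
At p = 66: qd = 360 - 4·66 = 96 and qs = 6·66 - 220 = 176.
Consumer surplus without the control is ½ · (90 - 58) · 128 = 2048.
With the floor, consumers buy 96 units at 66, so CS = ½ · (90 - 66) · 96 = 1152.
Change in consumer surplus = 1152 - 2048 = -896.

-896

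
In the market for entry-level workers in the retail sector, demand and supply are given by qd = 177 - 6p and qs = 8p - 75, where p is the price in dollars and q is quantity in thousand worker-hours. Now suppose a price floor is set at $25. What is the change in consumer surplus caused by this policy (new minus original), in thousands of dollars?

-336

Setting quantity demanded equal to quantity supplied, 177 - 6p = 8p - 75, gives p* = 18 and q* = 69.
The floor of 25 is above the equilibrium price 18, so it binds.
At p = 25: qd = 177 - 6·25 = 27 and qs = 8·25 - 75 = 125.
Consumer surplus without the control is ½ · (29.5 - 18) · 69 = 396.75.
With the floor, consumers buy 27 units at 25, so CS = ½ · (29.5 - 25) · 27 = 60.75.
Change in consumer surplus = 60.75 - 396.75 = -336.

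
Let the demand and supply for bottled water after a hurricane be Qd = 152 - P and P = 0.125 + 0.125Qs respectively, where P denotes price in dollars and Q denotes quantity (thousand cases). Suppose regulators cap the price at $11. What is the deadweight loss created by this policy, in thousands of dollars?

Rearranging supply gives Qs = 8P - 1. Setting quantity demanded equal to quantity supplied, 152 - P = 8P - 1, gives P* = 17 and Q* = 135.
Since 11 < 17, the ceiling is binding.
At P = 11: Qd = 152 - 11 = 141 and Qs = 8·11 - 1 = 87.
Quantity traded falls to 87. At Q = 87 the demand price is 152 - 87 = 65 and the supply price is (1 + 87)/8 = 11.
Deadweight loss = ½ · (65 - 11) · (135 - 87) = ½ · 54 · 48 = 1296.

1296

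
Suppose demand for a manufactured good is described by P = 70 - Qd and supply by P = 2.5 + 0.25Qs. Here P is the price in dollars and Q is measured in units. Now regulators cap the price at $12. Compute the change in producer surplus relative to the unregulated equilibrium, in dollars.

-184

Rearranging demand gives Qd = 70 - P; rearranging supply gives Qs = 4P - 10. Without the control the market clears where 70 - P = 4P - 10, i.e. P* = 16 and Q* = 54.
The ceiling of 12 is below the equilibrium price 16, so it binds.
At P = 12: Qd = 70 - 12 = 58 and Qs = 4·12 - 10 = 38.
Producer surplus without the control is ½ · (16 - 2.5) · 54 = 364.5.
With the ceiling, producers sell 38 units at 12, so PS = ½ · (12 - 2.5) · 38 = 180.5.
Change in producer surplus = 180.5 - 364.5 = -184.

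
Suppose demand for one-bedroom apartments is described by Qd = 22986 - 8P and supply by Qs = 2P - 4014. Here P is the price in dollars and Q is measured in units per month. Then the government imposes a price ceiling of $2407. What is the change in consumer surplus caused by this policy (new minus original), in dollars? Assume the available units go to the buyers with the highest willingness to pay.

Setting quantity demanded equal to quantity supplied, 22986 - 8P = 2P - 4014, gives P* = 2700 and Q* = 1386.
Because the ceiling (2407) lies below the market-clearing price, it is binding.
At P = 2407: Qd = 22986 - 8·2407 = 3730 and Qs = 2·2407 - 4014 = 800.
Consumer surplus without the control is ½ · (2873.25 - 2700) · 1386 = 120062.25.
With the ceiling, 800 units are sold at 2407 (assume they go to the highest-value buyers). The demand price at Q = 800 is 2773.25, so CS = ½ · [(2873.25 - 2407) + (2773.25 - 2407)] · 800 = 333000.
Change in consumer surplus = 333000 - 120062.25 = 212937.75.

212937.75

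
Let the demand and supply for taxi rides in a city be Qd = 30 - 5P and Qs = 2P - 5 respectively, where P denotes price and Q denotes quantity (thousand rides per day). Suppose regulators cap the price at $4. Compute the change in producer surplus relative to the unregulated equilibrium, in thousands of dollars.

-4

In a free market, 30 - 5P = 2P - 5 gives the equilibrium P* = 5, Q* = 5.
Since 4 < 5, the ceiling is binding.
At P = 4: Qd = 30 - 5·4 = 10 and Qs = 2·4 - 5 = 3.
Producer surplus without the control is ½ · (5 - 2.5) · 5 = 6.25.
With the ceiling, producers sell 3 units at 4, so PS = ½ · (4 - 2.5) · 3 = 2.25.
Change in producer surplus = 2.25 - 6.25 = -4.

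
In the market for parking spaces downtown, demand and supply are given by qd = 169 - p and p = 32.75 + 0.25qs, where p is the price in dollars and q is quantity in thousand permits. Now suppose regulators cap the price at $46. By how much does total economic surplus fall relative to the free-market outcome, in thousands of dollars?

1960

Rearranging supply gives qs = 4p - 131. Without the control the market clears where 169 - p = 4p - 131, i.e. p* = 60 and q* = 109.
The ceiling of 46 is below the equilibrium price 60, so it binds.
At p = 46: qd = 169 - 46 = 123 and qs = 4·46 - 131 = 53.
Quantity traded falls to 53. At q = 53 the demand price is 169 - 53 = 116 and the supply price is (131 + 53)/4 = 46.
Deadweight loss = ½ · (116 - 46) · (109 - 53) = ½ · 70 · 56 = 1960.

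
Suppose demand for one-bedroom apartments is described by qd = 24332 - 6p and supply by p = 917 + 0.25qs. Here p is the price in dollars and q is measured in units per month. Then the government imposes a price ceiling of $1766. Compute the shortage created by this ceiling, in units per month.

Rearranging supply gives qs = 4p - 3668. Setting quantity demanded equal to quantity supplied, 24332 - 6p = 4p - 3668, gives p* = 2800 and q* = 7532.
Since 1766 < 2800, the ceiling is binding.
At p = 1766: qd = 24332 - 6·1766 = 13736 and qs = 4·1766 - 3668 = 3396.
Shortage = qd - qs = 13736 - 3396 = 10340.

10340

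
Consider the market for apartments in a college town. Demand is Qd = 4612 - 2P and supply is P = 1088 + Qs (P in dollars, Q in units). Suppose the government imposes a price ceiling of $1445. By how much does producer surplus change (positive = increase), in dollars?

-265947.5

Rearranging supply gives Qs = P - 1088. Without the control the market clears where 4612 - 2P = P - 1088, i.e. P* = 1900 and Q* = 812.
The ceiling of 1445 is below the equilibrium price 1900, so it binds.
At P = 1445: Qd = 4612 - 2·1445 = 1722 and Qs = 1445 - 1088 = 357.
Producer surplus without the control is ½ · (1900 - 1088) · 812 = 329672.
With the ceiling, producers sell 357 units at 1445, so PS = ½ · (1445 - 1088) · 357 = 63724.5.
Change in producer surplus = 63724.5 - 329672 = -265947.5.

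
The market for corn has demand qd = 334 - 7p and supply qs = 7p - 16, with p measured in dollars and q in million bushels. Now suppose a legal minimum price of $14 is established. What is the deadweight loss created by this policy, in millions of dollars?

0

Equilibrium: 334 - 7p = 7p - 16, so 350 = 14p and p* = 25, q* = 159.
Since 14 is below p* = 25, the floor does not bind and the free-market outcome prevails.
Since the control does not bind, no trades are prevented and deadweight loss is zero.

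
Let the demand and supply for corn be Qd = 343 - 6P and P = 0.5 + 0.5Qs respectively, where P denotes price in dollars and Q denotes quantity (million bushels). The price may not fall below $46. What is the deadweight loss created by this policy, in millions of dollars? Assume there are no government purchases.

Rearranging supply gives Qs = 2P - 1. Without the control the market clears where 343 - 6P = 2P - 1, i.e. P* = 43 and Q* = 85.
The floor of 46 is above the equilibrium price 43, so it binds.
At P = 46: Qd = 343 - 6·46 = 67 and Qs = 2·46 - 1 = 91.
Quantity traded falls to 67. At Q = 67 the demand price is (343 - 67)/6 = 46 and the supply price is (1 + 67)/2 = 34.
Deadweight loss = ½ · (46 - 34) · (85 - 67) = ½ · 12 · 18 = 108.

108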